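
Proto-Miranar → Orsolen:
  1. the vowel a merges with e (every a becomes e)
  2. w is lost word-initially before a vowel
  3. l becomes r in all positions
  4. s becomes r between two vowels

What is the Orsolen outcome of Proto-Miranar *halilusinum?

Orsolen: *halilusinum > helilusinum > herirusinum > herirurinum  (by vowel merger, unconditioned shift, rhotacism)

herirurinum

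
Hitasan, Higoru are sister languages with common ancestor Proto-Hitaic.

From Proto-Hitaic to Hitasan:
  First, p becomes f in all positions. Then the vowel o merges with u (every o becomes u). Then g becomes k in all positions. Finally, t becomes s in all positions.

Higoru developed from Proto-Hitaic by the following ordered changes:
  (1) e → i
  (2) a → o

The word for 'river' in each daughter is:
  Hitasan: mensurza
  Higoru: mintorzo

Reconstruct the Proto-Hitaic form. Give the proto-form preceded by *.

Position 2: Hitasan has e, Higoru has i. Hitasan preserves e here (none of its changes turn any other segment into e), so the proto-segment is *e.
Position 5: Hitasan has u, Higoru has o. Taking the neighbouring segments as reconstructed: Hitasan u could go back to *o or *u; Higoru o could go back to *a or *o — the one source consistent with every daughter is *o.
Continuing position by position gives *mentorza; check it forward:
Hitasan: start from *mentorza.
  rule 1: no change — mentorza
  rule 2 (vowel merger): mentorza → menturza
  rule 3: no change — menturza
  rule 4 (unconditioned shift): menturza → mensurza
  ⇒ Hitasan mensurza
Higoru: *mentorza
  mentorza → mintorza   [vowel merger]
  mintorza → mintorzo   [vowel merger]
  giving Higoru mintorzo.
Only *mentorza yields all of Hitasan mensurza, Higoru mintorzo.

*mentorza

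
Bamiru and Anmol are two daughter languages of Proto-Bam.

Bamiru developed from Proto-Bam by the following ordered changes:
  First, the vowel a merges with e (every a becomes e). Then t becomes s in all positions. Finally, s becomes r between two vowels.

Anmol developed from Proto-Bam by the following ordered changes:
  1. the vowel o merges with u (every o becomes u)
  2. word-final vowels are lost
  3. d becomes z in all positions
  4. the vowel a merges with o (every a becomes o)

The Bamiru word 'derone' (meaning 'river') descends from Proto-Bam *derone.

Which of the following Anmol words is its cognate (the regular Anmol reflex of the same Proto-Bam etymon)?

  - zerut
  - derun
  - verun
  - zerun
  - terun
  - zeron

Anmol: start from *derone.
  rule 1 (vowel merger): derone → derune
  rule 2 (apocope): derune → derun
  rule 3 (unconditioned shift): derun → zerun
  rule 4: no change — zerun
  ⇒ Anmol zerun
The other candidates each miss or misapply at least one Anmol change.

zerun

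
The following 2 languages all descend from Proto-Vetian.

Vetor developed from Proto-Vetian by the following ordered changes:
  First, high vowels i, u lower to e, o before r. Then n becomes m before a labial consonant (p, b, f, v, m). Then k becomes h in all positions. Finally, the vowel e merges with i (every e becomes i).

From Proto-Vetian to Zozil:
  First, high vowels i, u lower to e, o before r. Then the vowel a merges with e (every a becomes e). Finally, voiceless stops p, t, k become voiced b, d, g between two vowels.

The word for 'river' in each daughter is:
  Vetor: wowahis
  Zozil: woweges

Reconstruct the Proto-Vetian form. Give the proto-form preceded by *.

Position 5: Vetor has h, Zozil has g. Taking the neighbouring segments as reconstructed: Vetor h could go back to *k or *h; Zozil g could go back to *k or *g — the one source consistent with every daughter is *k.
Position 6: Vetor has i, Zozil has e. Taking the neighbouring segments as reconstructed: Vetor i could go back to *e or *i; Zozil e could go back to *a or *e — the one source consistent with every daughter is *e.
Position 4: Vetor has a, Zozil has e. Vetor preserves a here (none of its changes turn any other segment into a), so the proto-segment is *a.
This points to *wowakes. Verify forward in each daughter:
Vetor: *wowakes > wowahes > wowahis  (by unconditioned shift, vowel merger)
Zozil: *wowakes > wowekes > woweges  (by vowel merger, intervocalic voicing)
No other proto-form is consistent with every reflex, so the reconstruction is *wowakes.

*wowakes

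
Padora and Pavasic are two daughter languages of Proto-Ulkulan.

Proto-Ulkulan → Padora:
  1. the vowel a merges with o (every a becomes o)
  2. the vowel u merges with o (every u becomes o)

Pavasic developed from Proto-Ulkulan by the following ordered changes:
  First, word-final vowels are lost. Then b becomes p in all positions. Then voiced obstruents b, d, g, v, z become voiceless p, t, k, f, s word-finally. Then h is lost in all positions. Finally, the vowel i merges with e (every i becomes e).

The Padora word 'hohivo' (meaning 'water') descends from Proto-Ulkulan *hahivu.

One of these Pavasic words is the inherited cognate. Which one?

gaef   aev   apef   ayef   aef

aef

Pavasic: *hahivu
  hahivu → hahiv   [apocope]
  hahiv (rule 2 does not apply)
  hahiv → hahif   [final devoicing]
  hahif → aif   [h-loss]
  aif → aef   [vowel merger]
  giving Pavasic aef.
The other candidates each miss or misapply at least one Pavasic change.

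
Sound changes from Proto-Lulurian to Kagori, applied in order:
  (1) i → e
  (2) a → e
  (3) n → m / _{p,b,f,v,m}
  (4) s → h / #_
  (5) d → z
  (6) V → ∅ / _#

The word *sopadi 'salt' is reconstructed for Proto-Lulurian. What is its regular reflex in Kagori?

Kagori: *sopadi > sopade > sopede > hopede > hopeze > hopez  (by vowel merger, vowel merger, debuccalisation, unconditioned shift, apocope)

hopez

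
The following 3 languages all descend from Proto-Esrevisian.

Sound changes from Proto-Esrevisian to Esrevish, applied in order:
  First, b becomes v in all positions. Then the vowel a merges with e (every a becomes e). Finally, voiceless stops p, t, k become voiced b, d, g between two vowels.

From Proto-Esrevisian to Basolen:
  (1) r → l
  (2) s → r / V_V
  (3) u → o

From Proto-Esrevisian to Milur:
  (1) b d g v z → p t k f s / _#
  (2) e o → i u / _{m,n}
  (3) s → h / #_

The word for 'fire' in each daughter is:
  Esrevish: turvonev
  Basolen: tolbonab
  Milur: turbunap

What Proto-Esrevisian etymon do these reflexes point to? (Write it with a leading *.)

*turbonab

Position 4: Esrevish has v, Basolen has b, Milur has b. Basolen preserves b here (none of its changes turn any other segment into b), so the proto-segment is *b.
Position 5: Esrevish has o, Basolen has o, Milur has u. Esrevish preserves o here (none of its changes turn any other segment into o), so the proto-segment is *o.
Continuing position by position gives *turbonab; check it forward:
Esrevish: start from *turbonab.
  rule 1 (unconditioned shift): turbonab → turvonav
  rule 2 (vowel merger): turvonav → turvonev
  rule 3: no change — turvonev
  ⇒ Esrevish turvonev
Basolen: *turbonab
  turbonab → tulbonab   [unconditioned shift]
  tulbonab (rule 2 does not apply)
  tulbonab → tolbonab   [vowel merger]
  giving Basolen tolbonab.
Milur: start from *turbonab.
  rule 1 (final devoicing): turbonab → turbonap
  rule 2 (pre-nasal raising): turbonap → turbunap
  rule 3: no change — turbunap
  ⇒ Milur turbunap
No other proto-form is consistent with every reflex, so the reconstruction is *turbonab.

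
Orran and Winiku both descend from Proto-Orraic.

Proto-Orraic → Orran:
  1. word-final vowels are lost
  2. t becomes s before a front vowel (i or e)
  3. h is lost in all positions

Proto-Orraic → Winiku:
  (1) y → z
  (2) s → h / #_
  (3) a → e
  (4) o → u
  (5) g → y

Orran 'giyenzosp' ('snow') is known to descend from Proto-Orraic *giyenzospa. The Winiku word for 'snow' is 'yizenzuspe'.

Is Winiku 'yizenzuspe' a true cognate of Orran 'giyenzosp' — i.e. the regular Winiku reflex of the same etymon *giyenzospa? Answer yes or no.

yes

Derive the expected Winiku reflex of *giyenzospa:
Winiku: *giyenzospa > gizenzospa > gizenzospe > gizenzuspe > yizenzuspe  (by unconditioned shift, vowel merger, vowel merger, unconditioned shift)
Winiku 'yizenzuspe' matches the regular reflex exactly, so the pair is cognate.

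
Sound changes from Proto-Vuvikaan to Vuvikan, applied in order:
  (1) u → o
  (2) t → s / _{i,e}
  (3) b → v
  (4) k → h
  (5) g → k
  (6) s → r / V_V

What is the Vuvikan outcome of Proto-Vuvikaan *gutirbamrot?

korirvamrot

Vuvikan: start from *gutirbamrot.
  rule 1 (vowel merger): gutirbamrot → gotirbamrot
  rule 2 (palatalisation): gotirbamrot → gosirbamrot
  rule 3 (unconditioned shift): gosirbamrot → gosirvamrot
  rule 4: no change — gosirvamrot
  rule 5 (unconditioned shift): gosirvamrot → kosirvamrot
  rule 6 (rhotacism): kosirvamrot → korirvamrot
  ⇒ Vuvikan korirvamrot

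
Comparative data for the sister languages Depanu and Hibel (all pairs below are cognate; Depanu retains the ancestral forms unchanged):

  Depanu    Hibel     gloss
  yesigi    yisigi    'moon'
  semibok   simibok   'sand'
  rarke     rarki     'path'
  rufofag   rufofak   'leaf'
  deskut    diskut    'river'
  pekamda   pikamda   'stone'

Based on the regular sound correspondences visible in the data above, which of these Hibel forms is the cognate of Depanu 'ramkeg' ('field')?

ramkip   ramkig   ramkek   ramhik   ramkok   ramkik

ramkik

yesigi ~ yisigi, deskut ~ diskut — Depanu e corresponds to Hibel i after a consonant, before a consonant other than r, m, n, p, b, f, v.
rufofag ~ rufofak — Depanu g corresponds to Hibel k word-finally.
Applying these to Depanu 'ramkeg':
  ramkeg → ramkig   (e→i after a consonant, before a consonant other than r, m, n, p, b, f, v)
  ramkig → ramkik   (g→k word-finally)
So the Hibel cognate is 'ramkik'.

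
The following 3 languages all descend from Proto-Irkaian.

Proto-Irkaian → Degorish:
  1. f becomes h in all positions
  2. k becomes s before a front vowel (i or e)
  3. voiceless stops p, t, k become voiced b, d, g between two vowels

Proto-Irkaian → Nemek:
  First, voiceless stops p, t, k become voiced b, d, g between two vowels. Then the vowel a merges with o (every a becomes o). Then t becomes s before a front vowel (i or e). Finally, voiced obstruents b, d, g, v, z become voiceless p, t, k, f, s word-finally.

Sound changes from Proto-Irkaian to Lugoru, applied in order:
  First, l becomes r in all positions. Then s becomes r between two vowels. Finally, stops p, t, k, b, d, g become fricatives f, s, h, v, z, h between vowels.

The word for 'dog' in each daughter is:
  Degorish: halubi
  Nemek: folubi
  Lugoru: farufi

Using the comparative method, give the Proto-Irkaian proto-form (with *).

*falupi

Position 3: Degorish has l, Nemek has l, Lugoru has r. Degorish preserves l here (none of its changes turn any other segment into l), so the proto-segment is *l.
Position 5: Degorish has b, Nemek has b, Lugoru has f. Taking the neighbouring segments as reconstructed: Degorish b could go back to *p or *b; Nemek b could go back to *p or *b; Lugoru f could go back to *p or *f — the one source consistent with every daughter is *p.
Position 1: Degorish has h, Nemek has f, Lugoru has f. Taking the neighbouring segments as reconstructed: Degorish h could go back to *f or *h; Nemek f can only go back to *f; Lugoru f can only go back to *f — the one source consistent with every daughter is *f.
Continuing position by position gives *falupi; check it forward:
Degorish: start from *falupi.
  rule 1 (unconditioned shift): falupi → halupi
  rule 2: no change — halupi
  rule 3 (intervocalic voicing): halupi → halubi
  ⇒ Degorish halubi
Nemek: start from *falupi.
  rule 1 (intervocalic voicing): falupi → falubi
  rule 2 (vowel merger): falubi → folubi
  rule 3: no change — folubi
  rule 4: no change — folubi
  ⇒ Nemek folubi
Lugoru: *falupi > farupi > farufi  (by unconditioned shift, intervocalic lenition)
Only *falupi yields all of Degorish halubi, Nemek folubi, Lugoru farufi.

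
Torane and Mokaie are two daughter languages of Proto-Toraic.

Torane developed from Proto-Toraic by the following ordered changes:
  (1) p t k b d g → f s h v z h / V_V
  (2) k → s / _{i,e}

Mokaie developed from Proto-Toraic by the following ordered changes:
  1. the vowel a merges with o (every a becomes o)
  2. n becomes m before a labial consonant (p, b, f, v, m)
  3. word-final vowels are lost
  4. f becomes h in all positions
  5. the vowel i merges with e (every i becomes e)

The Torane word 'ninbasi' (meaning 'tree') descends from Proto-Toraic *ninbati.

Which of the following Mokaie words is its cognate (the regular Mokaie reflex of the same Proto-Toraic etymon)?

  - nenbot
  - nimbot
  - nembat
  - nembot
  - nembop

Mokaie: *ninbati
  ninbati → ninboti   [vowel merger]
  ninboti → nimboti   [nasal place assimilation]
  nimboti → nimbot   [apocope]
  nimbot (rule 4 does not apply)
  nimbot → nembot   [vowel merger]
  giving Mokaie nembot.
Only 'nembot' matches the regular Mokaie development of *ninbati.

nembot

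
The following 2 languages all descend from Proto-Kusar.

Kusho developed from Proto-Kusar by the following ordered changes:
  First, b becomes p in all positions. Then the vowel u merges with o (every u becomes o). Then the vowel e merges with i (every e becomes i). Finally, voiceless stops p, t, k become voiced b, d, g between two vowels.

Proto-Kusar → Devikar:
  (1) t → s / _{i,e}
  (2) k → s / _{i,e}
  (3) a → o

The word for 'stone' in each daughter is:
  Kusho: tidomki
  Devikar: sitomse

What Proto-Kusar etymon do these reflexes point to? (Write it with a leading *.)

*titomke

Position 3: Kusho has d, Devikar has t. Devikar preserves t here (none of its changes turn any other segment into t), so the proto-segment is *t.
Position 6: Kusho has k, Devikar has s. Kusho preserves k here (none of its changes turn any other segment into k), so the proto-segment is *k.
Position 7: Kusho has i, Devikar has e. Devikar preserves e here (none of its changes turn any other segment into e), so the proto-segment is *e.
Continuing position by position gives *titomke; check it forward:
Kusho: start from *titomke.
  rule 1: no change — titomke
  rule 2: no change — titomke
  rule 3 (vowel merger): titomke → titomki
  rule 4 (intervocalic voicing): titomki → tidomki
  ⇒ Kusho tidomki
Devikar: *titomke
  titomke → sitomke   [palatalisation]
  sitomke → sitomse   [palatalisation]
  sitomse (rule 3 does not apply)
  giving Devikar sitomse.
*titomke is the unique common source.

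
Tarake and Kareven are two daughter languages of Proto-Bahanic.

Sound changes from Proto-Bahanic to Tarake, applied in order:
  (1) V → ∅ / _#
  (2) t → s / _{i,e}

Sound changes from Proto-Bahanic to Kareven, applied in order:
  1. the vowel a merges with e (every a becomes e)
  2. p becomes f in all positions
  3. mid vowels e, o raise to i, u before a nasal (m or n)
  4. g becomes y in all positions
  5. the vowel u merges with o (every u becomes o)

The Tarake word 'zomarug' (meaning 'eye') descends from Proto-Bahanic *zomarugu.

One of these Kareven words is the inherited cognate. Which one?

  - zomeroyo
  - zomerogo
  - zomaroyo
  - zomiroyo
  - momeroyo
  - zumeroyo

Kareven: *zomarugu > zomerugu > zumerugu > zumeruyu > zomeroyo  (by vowel merger, pre-nasal raising, unconditioned shift, vowel merger)
The other candidates each miss or misapply at least one Kareven change.

zomeroyo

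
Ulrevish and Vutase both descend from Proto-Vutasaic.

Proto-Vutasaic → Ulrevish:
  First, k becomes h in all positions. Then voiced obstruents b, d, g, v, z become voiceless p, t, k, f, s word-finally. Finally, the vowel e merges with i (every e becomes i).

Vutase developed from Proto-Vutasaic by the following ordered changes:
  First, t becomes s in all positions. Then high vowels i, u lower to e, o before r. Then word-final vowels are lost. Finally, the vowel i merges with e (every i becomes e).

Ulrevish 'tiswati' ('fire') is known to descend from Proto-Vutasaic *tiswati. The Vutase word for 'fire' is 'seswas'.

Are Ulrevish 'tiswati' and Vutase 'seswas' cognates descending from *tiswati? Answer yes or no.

yes

Derive the expected Vutase reflex of *tiswati:
Vutase: start from *tiswati.
  rule 1 (unconditioned shift): tiswati → siswasi
  rule 2: no change — siswasi
  rule 3 (apocope): siswasi → siswas
  rule 4 (vowel merger): siswas → seswas
  ⇒ Vutase seswas
Vutase 'seswas' matches the regular reflex exactly, so the pair is cognate.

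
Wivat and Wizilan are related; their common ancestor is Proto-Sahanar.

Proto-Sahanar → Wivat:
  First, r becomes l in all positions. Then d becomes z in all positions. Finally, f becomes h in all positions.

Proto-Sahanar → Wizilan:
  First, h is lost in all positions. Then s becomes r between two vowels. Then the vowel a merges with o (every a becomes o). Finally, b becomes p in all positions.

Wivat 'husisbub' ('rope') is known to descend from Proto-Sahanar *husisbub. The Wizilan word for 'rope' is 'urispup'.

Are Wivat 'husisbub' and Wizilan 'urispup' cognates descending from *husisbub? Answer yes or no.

yes

Derive the expected Wizilan reflex of *husisbub:
Wizilan: *husisbub > usisbub > urisbub > urispup  (by h-loss, rhotacism, unconditioned shift)
Wizilan 'urispup' matches the regular reflex exactly, so the pair is cognate.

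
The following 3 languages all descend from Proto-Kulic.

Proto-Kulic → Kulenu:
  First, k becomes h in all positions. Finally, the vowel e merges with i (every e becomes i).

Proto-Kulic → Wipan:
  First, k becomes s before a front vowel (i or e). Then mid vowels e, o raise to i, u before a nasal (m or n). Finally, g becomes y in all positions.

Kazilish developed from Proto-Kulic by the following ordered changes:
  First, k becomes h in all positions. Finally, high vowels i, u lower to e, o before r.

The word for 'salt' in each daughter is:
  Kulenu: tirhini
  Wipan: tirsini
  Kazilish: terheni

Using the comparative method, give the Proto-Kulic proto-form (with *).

Position 5: Kulenu has i, Wipan has i, Kazilish has e. Taking the neighbouring segments as reconstructed: Kulenu i could go back to *e or *i; Wipan i could go back to *e or *i; Kazilish e can only go back to *e — the one source consistent with every daughter is *e.
Position 2: Kulenu has i, Wipan has i, Kazilish has e. Taking the neighbouring segments as reconstructed: Kulenu i could go back to *e or *i; Wipan i can only go back to *i; Kazilish e could go back to *e or *i — the one source consistent with every daughter is *i.
Verify the candidate proto-form against each daughter:
Kulenu: start from *tirkeni.
  rule 1 (unconditioned shift): tirkeni → tirheni
  rule 2 (vowel merger): tirheni → tirhini
  ⇒ Kulenu tirhini
Wipan: *tirkeni
  tirkeni → tirseni   [palatalisation]
  tirseni → tirsini   [pre-nasal raising]
  tirsini (rule 3 does not apply)
  giving Wipan tirsini.
Kazilish: *tirkeni
  tirkeni → tirheni   [unconditioned shift]
  tirheni → terheni   [pre-rhotic lowering]
  giving Kazilish terheni.
No other proto-form is consistent with every reflex, so the reconstruction is *tirkeni.

*tirkeni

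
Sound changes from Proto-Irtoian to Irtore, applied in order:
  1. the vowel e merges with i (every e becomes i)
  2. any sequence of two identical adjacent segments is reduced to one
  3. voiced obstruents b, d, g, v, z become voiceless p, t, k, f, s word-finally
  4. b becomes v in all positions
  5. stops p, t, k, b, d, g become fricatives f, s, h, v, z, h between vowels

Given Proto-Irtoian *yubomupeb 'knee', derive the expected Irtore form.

Irtore: start from *yubomupeb.
  rule 1 (vowel merger): yubomupeb → yubomupib
  rule 2: no change — yubomupib
  rule 3 (final devoicing): yubomupib → yubomupip
  rule 4 (unconditioned shift): yubomupip → yuvomupip
  rule 5 (intervocalic lenition): yuvomupip → yuvomufip
  ⇒ Irtore yuvomufip

yuvomufip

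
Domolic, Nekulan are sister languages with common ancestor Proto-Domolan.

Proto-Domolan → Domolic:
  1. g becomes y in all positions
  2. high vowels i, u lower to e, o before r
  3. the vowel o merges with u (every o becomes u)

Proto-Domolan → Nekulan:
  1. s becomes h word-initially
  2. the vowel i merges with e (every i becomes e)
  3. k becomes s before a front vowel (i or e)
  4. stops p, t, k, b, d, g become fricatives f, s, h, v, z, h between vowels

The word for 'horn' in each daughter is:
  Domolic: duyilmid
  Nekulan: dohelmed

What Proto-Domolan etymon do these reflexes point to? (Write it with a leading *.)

Position 3: Domolic has y, Nekulan has h. Taking the neighbouring segments as reconstructed: Domolic y could go back to *g or *y; Nekulan h could go back to *g or *h — the one source consistent with every daughter is *g.
Position 2: Domolic has u, Nekulan has o. Nekulan preserves o here (none of its changes turn any other segment into o), so the proto-segment is *o.
This points to *dogilmid. Verify forward in each daughter:
Domolic: *dogilmid
  dogilmid → doyilmid   [unconditioned shift]
  doyilmid (rule 2 does not apply)
  doyilmid → duyilmid   [vowel merger]
  giving Domolic duyilmid.
Nekulan: start from *dogilmid.
  rule 1: no change — dogilmid
  rule 2 (vowel merger): dogilmid → dogelmed
  rule 3: no change — dogelmed
  rule 4 (intervocalic lenition): dogelmed → dohelmed
  ⇒ Nekulan dohelmed
No other proto-form is consistent with every reflex, so the reconstruction is *dogilmid.

*dogilmid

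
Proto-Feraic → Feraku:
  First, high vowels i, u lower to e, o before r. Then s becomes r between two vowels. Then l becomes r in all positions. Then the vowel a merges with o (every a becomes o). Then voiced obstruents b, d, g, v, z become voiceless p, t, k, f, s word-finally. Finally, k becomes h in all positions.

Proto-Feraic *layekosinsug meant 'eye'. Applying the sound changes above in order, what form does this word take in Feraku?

Feraku: *layekosinsug
  layekosinsug (rule 1 does not apply)
  layekosinsug → layekorinsug   [rhotacism]
  layekorinsug → rayekorinsug   [unconditioned shift]
  rayekorinsug → royekorinsug   [vowel merger]
  royekorinsug → royekorinsuk   [final devoicing]
  royekorinsuk → royehorinsuh   [unconditioned shift]
  giving Feraku royehorinsuh.

royehorinsuh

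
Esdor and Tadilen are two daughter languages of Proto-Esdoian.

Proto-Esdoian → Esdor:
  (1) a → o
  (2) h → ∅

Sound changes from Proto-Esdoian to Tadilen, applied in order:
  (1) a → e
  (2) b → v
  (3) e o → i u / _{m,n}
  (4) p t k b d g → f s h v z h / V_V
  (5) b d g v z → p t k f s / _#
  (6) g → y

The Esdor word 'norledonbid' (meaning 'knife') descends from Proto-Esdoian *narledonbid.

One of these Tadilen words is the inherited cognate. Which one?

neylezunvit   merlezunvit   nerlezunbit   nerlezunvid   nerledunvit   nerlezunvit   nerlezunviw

nerlezunvit

Tadilen: *narledonbid > nerledonbid > nerledonvid > nerledunvid > nerlezunvid > nerlezunvit  (by vowel merger, unconditioned shift, pre-nasal raising, intervocalic lenition, final devoicing)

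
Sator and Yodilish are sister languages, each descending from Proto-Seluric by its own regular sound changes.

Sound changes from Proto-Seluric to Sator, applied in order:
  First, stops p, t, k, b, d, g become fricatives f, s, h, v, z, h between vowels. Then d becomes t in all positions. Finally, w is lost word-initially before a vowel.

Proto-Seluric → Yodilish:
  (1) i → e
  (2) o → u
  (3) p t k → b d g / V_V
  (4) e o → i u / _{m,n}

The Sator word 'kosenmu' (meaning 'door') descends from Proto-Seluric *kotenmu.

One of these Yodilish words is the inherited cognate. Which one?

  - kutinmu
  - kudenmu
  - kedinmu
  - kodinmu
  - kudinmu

Yodilish: *kotenmu > kutenmu > kudenmu > kudinmu  (by vowel merger, intervocalic voicing, pre-nasal raising)
The other candidates each miss or misapply at least one Yodilish change.

kudinmu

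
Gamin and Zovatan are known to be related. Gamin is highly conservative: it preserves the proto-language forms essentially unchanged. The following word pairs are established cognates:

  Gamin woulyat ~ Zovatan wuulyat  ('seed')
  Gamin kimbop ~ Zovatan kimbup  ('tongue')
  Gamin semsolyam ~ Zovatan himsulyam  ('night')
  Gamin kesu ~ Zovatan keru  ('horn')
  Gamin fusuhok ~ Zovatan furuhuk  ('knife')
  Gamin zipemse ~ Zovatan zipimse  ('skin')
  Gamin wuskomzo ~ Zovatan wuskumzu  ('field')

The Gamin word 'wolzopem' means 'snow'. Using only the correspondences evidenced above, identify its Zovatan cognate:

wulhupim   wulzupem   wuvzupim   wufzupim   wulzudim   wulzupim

semsolyam ~ himsulyam, fusuhok ~ furuhuk — Gamin o corresponds to Zovatan u after a consonant, before a consonant other than r, m, n, p, b, f, v.
kimbop ~ kimbup — Gamin o corresponds to Zovatan u after a consonant, before a labial obstruent.
semsolyam ~ himsulyam, zipemse ~ zipimse — Gamin e corresponds to Zovatan i after a consonant, before a nasal.
Applying these to Gamin 'wolzopem':
  wolzopem → wulzopem   (o→u after a consonant, before a consonant other than r, m, n, p, b, f, v)
  wulzopem → wulzupem   (o→u after a consonant, before a labial obstruent)
  wulzupem → wulzupim   (e→i after a consonant, before a nasal)
So the Zovatan cognate is 'wulzupim'.

wulzupim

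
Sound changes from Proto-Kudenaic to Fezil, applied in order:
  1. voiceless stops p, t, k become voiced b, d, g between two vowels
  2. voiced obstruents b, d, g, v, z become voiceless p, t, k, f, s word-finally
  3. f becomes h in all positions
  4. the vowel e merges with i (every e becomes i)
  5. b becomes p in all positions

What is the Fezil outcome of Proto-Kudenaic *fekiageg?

Fezil: *fekiageg > fegiageg > fegiagek > hegiagek > higiagik  (by intervocalic voicing, final devoicing, unconditioned shift, vowel merger)

higiagik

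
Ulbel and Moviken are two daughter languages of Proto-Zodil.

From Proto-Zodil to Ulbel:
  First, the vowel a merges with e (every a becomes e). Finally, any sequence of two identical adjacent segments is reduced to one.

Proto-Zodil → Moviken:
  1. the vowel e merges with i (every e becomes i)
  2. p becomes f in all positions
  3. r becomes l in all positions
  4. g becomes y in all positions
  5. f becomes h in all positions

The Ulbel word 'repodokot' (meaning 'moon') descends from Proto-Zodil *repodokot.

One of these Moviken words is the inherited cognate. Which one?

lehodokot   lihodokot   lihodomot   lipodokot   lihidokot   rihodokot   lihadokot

Moviken: *repodokot > ripodokot > rifodokot > lifodokot > lihodokot  (by vowel merger, unconditioned shift, unconditioned shift, unconditioned shift)
The other candidates each miss or misapply at least one Moviken change.

lihodokot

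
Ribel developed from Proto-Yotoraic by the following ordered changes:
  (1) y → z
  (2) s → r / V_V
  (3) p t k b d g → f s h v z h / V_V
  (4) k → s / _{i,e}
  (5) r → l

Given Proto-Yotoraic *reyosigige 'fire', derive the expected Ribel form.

Ribel: *reyosigige > rezosigige > rezorigige > rezorihihe > lezolihihe  (by unconditioned shift, rhotacism, intervocalic lenition, unconditioned shift)

lezolihihe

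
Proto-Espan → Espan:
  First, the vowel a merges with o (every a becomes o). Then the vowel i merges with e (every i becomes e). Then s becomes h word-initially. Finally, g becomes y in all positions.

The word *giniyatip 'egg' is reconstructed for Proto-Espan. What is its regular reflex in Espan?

Espan: *giniyatip
  giniyatip → giniyotip   [vowel merger]
  giniyotip → geneyotep   [vowel merger]
  geneyotep (rule 3 does not apply)
  geneyotep → yeneyotep   [unconditioned shift]
  giving Espan yeneyotep.

yeneyotep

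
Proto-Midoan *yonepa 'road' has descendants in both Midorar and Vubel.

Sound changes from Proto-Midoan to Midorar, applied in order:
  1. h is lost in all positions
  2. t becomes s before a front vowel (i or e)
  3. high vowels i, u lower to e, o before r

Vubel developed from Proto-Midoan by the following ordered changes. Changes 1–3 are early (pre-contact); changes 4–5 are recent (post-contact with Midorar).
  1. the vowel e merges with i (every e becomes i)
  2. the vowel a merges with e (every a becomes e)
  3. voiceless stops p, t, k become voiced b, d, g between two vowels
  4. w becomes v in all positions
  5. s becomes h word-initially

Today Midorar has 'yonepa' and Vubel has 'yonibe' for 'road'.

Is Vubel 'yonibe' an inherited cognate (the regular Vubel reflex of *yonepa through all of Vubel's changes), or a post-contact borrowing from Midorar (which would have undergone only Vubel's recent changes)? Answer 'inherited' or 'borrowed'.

inherited

If inherited, *yonepa would pass through all of Vubel's changes:
Vubel: *yonepa > yonipa > yonipe > yonibe  (by vowel merger, vowel merger, intervocalic voicing)
If borrowed from Midorar 'yonepa' after the early changes, it would undergo only the recent ones:
  rule 4 (unconditioned shift): no change (yonepa)
  rule 5 (debuccalisation): no change (yonepa)
  ⇒ as a loan: yonepa
Vubel 'yonibe' matches the inherited outcome exactly, so it is an inherited cognate, not a loan.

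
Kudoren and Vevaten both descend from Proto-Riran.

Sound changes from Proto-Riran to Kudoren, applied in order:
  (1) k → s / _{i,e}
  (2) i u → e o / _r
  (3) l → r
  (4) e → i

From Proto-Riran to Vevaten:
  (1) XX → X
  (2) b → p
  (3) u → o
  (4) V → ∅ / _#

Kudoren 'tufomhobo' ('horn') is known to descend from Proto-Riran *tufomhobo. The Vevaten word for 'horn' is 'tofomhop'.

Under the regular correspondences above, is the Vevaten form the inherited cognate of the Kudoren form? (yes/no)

Derive the expected Vevaten reflex of *tufomhobo:
Vevaten: start from *tufomhobo.
  rule 1: no change — tufomhobo
  rule 2 (unconditioned shift): tufomhobo → tufomhopo
  rule 3 (vowel merger): tufomhopo → tofomhopo
  rule 4 (apocope): tofomhopo → tofomhop
  ⇒ Vevaten tofomhop
Vevaten 'tofomhop' matches the regular reflex exactly, so the pair is cognate.

yes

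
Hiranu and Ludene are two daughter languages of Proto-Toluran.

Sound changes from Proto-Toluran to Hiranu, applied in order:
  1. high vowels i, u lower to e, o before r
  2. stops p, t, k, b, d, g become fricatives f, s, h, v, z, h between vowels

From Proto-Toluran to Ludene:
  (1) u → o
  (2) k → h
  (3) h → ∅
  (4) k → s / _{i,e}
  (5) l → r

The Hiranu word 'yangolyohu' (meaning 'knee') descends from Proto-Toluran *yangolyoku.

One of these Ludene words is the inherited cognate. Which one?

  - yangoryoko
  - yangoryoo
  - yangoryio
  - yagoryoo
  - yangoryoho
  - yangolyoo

yangoryoo

Ludene: *yangolyoku > yangolyoko > yangolyoho > yangolyoo > yangoryoo  (by vowel merger, unconditioned shift, h-loss, unconditioned shift)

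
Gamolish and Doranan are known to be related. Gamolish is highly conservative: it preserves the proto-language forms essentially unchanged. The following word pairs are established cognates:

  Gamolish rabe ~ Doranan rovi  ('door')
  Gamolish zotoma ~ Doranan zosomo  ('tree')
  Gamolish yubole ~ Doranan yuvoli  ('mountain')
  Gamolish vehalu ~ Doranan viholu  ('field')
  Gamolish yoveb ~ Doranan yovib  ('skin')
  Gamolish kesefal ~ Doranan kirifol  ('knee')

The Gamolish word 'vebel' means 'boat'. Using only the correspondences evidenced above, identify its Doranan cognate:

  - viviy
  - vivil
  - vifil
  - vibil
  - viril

vivil

yoveb ~ yovib — Gamolish e corresponds to Doranan i after a consonant, before a labial obstruent.
rabe ~ rovi — Gamolish b corresponds to Doranan v between vowels (before a front vowel).
vehalu ~ viholu, kesefal ~ kirifol — Gamolish e corresponds to Doranan i after a consonant, before a consonant other than r, m, n, p, b, f, v.
Applying these to Gamolish 'vebel':
  vebel → vibel   (e→i after a consonant, before a labial obstruent)
  vibel → vivel   (b→v between vowels (before a front vowel))
  vivel → vivil   (e→i after a consonant, before a consonant other than r, m, n, p, b, f, v)
So the Doranan cognate is 'vivil'.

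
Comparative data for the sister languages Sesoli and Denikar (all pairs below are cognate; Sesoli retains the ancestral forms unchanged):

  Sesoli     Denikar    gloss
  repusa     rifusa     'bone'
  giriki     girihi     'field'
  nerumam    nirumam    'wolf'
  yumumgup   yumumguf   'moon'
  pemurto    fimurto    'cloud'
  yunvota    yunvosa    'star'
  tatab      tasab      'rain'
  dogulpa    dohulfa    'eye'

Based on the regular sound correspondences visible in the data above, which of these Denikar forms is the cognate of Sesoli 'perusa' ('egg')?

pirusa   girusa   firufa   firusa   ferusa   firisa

firusa

pemurto ~ fimurto — Sesoli p corresponds to Denikar f word-initially before a front vowel.
nerumam ~ nirumam — Sesoli e corresponds to Denikar i after a consonant, before r.
Applying these to Sesoli 'perusa':
  perusa → ferusa   (p→f word-initially before a front vowel)
  ferusa → firusa   (e→i after a consonant, before r)
So the Denikar cognate is 'firusa'.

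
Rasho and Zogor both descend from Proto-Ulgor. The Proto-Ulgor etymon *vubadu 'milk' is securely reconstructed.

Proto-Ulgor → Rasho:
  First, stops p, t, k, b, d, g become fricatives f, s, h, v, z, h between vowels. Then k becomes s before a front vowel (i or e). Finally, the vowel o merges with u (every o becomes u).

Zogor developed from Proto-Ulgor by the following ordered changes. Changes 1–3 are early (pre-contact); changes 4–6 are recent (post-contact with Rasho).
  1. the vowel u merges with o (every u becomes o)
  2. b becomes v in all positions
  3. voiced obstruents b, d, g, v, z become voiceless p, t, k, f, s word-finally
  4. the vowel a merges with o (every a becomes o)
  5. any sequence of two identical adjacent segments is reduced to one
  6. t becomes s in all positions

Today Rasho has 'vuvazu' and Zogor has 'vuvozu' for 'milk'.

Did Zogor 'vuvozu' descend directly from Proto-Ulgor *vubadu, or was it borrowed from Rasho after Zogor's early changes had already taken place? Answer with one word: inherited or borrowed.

If inherited, *vubadu would pass through all of Zogor's changes:
Zogor: *vubadu
  vubadu → vobado   [vowel merger]
  vobado → vovado   [unconditioned shift]
  vovado (rule 3 does not apply)
  vovado → vovodo   [vowel merger]
  vovodo (rule 5 does not apply)
  vovodo (rule 6 does not apply)
  giving Zogor vovodo.
If borrowed from Rasho 'vuvazu' after the early changes, it would undergo only the recent ones:
  rule 4 (vowel merger): vuvazu → vuvozu
  rule 5 (degemination): no change (vuvozu)
  rule 6 (unconditioned shift): no change (vuvozu)
  ⇒ as a loan: vuvozu
Zogor 'vuvozu' matches the loan outcome 'vuvozu', not the inherited 'vovodo' — it skipped the early Zogor changes, so it was borrowed from Rasho.

borrowed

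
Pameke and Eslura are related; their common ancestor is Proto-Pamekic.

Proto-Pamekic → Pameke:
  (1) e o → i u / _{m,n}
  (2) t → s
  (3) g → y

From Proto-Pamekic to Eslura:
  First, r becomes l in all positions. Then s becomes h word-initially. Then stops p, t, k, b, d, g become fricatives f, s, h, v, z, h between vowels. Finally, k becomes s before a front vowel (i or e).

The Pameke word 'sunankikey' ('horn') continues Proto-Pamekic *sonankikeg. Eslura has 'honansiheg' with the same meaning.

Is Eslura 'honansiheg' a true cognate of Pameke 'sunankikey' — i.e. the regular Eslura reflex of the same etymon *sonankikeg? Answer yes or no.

yes

Derive the expected Eslura reflex of *sonankikeg:
Eslura: *sonankikeg
  sonankikeg (rule 1 does not apply)
  sonankikeg → honankikeg   [debuccalisation]
  honankikeg → honankiheg   [intervocalic lenition]
  honankiheg → honansiheg   [palatalisation]
  giving Eslura honansiheg.
Eslura 'honansiheg' matches the regular reflex exactly, so the pair is cognate.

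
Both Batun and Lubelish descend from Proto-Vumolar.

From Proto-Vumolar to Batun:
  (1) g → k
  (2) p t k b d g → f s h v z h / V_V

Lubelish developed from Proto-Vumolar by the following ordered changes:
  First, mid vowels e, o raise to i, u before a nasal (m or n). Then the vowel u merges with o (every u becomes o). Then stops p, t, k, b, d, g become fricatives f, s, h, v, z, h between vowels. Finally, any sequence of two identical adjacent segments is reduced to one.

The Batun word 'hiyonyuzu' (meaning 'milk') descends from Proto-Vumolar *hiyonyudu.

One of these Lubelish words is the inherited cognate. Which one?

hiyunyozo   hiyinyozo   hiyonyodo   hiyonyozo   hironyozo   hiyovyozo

Lubelish: *hiyonyudu
  hiyonyudu → hiyunyudu   [pre-nasal raising]
  hiyunyudu → hiyonyodo   [vowel merger]
  hiyonyodo → hiyonyozo   [intervocalic lenition]
  hiyonyozo (rule 4 does not apply)
  giving Lubelish hiyonyozo.

hiyonyozo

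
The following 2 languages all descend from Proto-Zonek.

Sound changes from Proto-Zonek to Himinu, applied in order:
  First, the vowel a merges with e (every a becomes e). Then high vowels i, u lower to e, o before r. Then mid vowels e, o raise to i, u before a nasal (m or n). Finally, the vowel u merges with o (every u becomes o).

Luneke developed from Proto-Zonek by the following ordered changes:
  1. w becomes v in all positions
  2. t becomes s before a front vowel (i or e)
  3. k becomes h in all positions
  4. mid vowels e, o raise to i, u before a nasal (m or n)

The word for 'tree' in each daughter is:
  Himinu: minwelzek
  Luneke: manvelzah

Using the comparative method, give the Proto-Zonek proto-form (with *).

Position 9: Himinu has k, Luneke has h. Himinu preserves k here (none of its changes turn any other segment into k), so the proto-segment is *k.
Position 2: Himinu has i, Luneke has a. Luneke preserves a here (none of its changes turn any other segment into a), so the proto-segment is *a.
Continuing position by position gives *manwelzak; check it forward:
Himinu: *manwelzak
  manwelzak → menwelzek   [vowel merger]
  menwelzek (rule 2 does not apply)
  menwelzek → minwelzek   [pre-nasal raising]
  minwelzek (rule 4 does not apply)
  giving Himinu minwelzek.
Luneke: start from *manwelzak.
  rule 1 (unconditioned shift): manwelzak → manvelzak
  rule 2: no change — manvelzak
  rule 3 (unconditioned shift): manvelzak → manvelzah
  rule 4: no change — manvelzah
  ⇒ Luneke manvelzah
*manwelzak is the unique common source.

*manwelzak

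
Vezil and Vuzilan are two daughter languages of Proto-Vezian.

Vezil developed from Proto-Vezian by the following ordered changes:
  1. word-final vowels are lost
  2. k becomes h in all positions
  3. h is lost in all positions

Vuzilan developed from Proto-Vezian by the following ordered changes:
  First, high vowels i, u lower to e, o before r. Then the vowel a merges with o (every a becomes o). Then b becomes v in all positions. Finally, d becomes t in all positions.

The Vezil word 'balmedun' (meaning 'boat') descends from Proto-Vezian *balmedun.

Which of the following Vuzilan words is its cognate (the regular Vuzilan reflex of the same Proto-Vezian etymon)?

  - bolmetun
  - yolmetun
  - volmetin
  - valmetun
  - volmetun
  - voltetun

Vuzilan: start from *balmedun.
  rule 1: no change — balmedun
  rule 2 (vowel merger): balmedun → bolmedun
  rule 3 (unconditioned shift): bolmedun → volmedun
  rule 4 (unconditioned shift): volmedun → volmetun
  ⇒ Vuzilan volmetun

volmetun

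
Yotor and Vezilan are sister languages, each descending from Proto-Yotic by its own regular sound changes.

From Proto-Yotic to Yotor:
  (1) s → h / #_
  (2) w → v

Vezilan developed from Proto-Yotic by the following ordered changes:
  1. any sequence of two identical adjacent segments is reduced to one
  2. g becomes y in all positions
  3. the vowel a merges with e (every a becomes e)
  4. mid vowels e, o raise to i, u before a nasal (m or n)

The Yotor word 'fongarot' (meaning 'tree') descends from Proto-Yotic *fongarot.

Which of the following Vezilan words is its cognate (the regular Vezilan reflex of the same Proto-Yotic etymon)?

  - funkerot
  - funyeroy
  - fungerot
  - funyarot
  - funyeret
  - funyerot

funyerot

Vezilan: *fongarot > fonyarot > fonyerot > funyerot  (by unconditioned shift, vowel merger, pre-nasal raising)
The other candidates each miss or misapply at least one Vezilan change.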